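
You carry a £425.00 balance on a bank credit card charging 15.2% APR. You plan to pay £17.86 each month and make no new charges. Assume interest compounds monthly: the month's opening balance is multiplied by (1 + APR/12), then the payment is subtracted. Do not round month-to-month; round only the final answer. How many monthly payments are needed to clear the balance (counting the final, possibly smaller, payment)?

29 payments

Monthly rate r = 15.2%/12 = 1.26667% = 0.0126667.
Recurrence: B ← B·(1+r) − £17.86.
Month 1: interest £5.38; balance after payment £412.52.
Month 2: interest £5.23; balance after payment £399.89.
Closed form: n = −ln(1 − rB₀/P)/ln(1+r) = −ln(0.69858)/ln(1.01267) ≈ 28.498, so the balance reaches zero during payment 29.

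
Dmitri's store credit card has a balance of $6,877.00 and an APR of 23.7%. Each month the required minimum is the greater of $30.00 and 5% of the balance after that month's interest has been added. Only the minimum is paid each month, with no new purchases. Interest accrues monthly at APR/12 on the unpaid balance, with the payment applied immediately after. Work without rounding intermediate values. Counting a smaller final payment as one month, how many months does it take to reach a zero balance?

103 months

Monthly rate r = 23.7%/12 = 1.975% = 0.01975.
While 5% of the post-interest balance exceeds $30.00, each month B ← (B·(1+r))·(1 − 0.05), i.e. B shrinks by the factor (1+r)·0.95 = 0.96876.
This holds for months 1–78. Entering month 79 the balance is $578.56; 5% of the post-interest balance is now below $30.00, so the flat $30.00 minimum applies from here.
From month 79 a fixed $30.00 at rate r clears $578.56 in 25 more payments. Total: 78 + 25 = 103 months.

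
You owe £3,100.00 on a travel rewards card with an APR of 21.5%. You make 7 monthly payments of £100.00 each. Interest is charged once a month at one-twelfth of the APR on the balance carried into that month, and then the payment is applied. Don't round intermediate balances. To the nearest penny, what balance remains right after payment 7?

Monthly rate r = 21.5%/12 = 1.79167% = 0.0179167.
Each month: B ← B·(1+r) − £100.00.
Month 1: interest £55.54; balance after payment £3,055.54.
Month 2: interest £54.75; balance after payment £3,010.29.
Month 3: interest £53.93; balance after payment £2,964.22.
Month 4: interest £53.11; balance after payment £2,917.33.
Month 5: interest £52.27; balance after payment £2,869.60.
Month 6: interest £51.41; balance after payment £2,821.01.
Month 7: interest £50.54; balance after payment £2,771.56.

£2,771.56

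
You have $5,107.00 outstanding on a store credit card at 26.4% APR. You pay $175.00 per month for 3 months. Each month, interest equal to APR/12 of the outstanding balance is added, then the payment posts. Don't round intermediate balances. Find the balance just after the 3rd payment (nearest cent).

Monthly rate r = 26.4%/12 = 2.2% = 0.022.
Each month: B ← B·(1+r) − $175.00.
Month 1: interest $112.35; balance after payment $5,044.35.
Month 2: interest $110.98; balance after payment $4,980.33.
Month 3: interest $109.57; balance after payment $4,914.90.

$4,914.90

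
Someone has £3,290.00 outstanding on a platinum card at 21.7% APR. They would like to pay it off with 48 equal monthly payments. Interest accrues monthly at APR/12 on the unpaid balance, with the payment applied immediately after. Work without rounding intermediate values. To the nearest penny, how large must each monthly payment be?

£103.12

Monthly rate r = 21.7%/12 = 1.80833% = 0.0180833.
Level-payment amortization: P = B₀·r / (1 − (1+r)^(−n)) = 3290.00·0.0180833 / (1 − 1.01808^(−48)).
Denominator 1 − (1+r)^(−48) = 0.576941657.
P = 59.4942 / 0.576941657 ≈ 103.12.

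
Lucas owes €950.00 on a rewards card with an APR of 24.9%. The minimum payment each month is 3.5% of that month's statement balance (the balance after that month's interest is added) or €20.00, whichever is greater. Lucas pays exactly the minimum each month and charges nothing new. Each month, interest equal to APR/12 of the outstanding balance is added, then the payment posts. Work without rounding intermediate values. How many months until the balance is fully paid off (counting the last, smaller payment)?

78 months

Monthly rate r = 24.9%/12 = 2.075% = 0.02075.
While 3.5% of the post-interest balance exceeds €20.00, each month B ← (B·(1+r))·(1 − 0.035), i.e. B shrinks by the factor (1+r)·0.965 = 0.98502.
This holds for months 1–36. Entering month 37 the balance is €551.83; 3.5% of the post-interest balance is now below €20.00, so the flat €20.00 minimum applies from here.
From month 37 a fixed €20.00 at rate r clears €551.83 in 42 more payments. Total: 36 + 42 = 78 months.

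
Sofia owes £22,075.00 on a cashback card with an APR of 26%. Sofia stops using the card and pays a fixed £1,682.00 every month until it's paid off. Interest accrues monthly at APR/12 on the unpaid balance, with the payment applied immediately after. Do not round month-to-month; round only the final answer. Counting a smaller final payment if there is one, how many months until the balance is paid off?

16 months

Monthly rate r = 26%/12 = 2.16667% = 0.0216667.
Recurrence: B ← B·(1+r) − £1,682.00.
Month 1: interest £478.29; balance after payment £20,871.29.
Month 2: interest £452.21; balance after payment £19,641.50.
Closed form: n = −ln(1 − rB₀/P)/ln(1+r) = −ln(0.71564)/ln(1.02167) ≈ 15.609, so the balance reaches zero during payment 16.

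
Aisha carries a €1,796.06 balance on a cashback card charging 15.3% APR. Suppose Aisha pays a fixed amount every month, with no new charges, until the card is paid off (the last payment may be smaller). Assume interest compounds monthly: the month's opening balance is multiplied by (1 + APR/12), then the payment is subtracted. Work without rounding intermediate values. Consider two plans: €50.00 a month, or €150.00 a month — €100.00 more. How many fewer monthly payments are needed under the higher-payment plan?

35 fewer payments

Monthly rate r = 15.3%/12 = 1.275% = 0.01275.
At €50.00/mo: n = ⌈−ln(1 − rB₀/P)/ln(1+r)⌉ = 49 payments (last €17.24); total interest = total paid − €1,796.06 = €621.18.
At €150.00/mo: 14 payments (last €11.40); total interest €165.34.
Payments saved = 49 − 14 = 35.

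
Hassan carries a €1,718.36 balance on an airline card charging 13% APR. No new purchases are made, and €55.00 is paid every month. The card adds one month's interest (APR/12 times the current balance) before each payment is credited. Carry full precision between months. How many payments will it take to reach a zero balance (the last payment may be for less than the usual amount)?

Monthly rate r = 13%/12 = 1.08333% = 0.0108333.
Recurrence: B ← B·(1+r) − €55.00.
Month 1: interest €18.62; balance after payment €1,681.98.
Month 2: interest €18.22; balance after payment €1,645.20.
Closed form: n = −ln(1 − rB₀/P)/ln(1+r) = −ln(0.66154)/ln(1.01083) ≈ 38.347, so the balance reaches zero during payment 39.

39 payments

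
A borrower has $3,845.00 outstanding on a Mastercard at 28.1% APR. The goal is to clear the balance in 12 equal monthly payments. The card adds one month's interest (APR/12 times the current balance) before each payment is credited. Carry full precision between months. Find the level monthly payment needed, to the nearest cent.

Monthly rate r = 28.1%/12 = 2.34167% = 0.0234167.
Level-payment amortization: P = B₀·r / (1 − (1+r)^(−n)) = 3845.00·0.0234167 / (1 − 1.02342^(−12)).
Denominator 1 − (1+r)^(−12) = 0.242521734.
P = 90.0371 / 0.242521734 ≈ 371.25.

$371.25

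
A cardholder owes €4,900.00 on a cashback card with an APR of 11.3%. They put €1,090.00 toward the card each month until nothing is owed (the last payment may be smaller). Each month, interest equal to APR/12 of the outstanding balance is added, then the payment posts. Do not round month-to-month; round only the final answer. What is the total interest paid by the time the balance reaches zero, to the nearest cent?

€131.48

Monthly rate r = 11.3%/12 = 0.941667% = 0.00941667.
Payoff takes n = ⌈−ln(1 − rB₀/P)/ln(1+r)⌉ = ⌈4.615⌉ = 5 payments; the last is €671.48.
Total paid = 4·€1,090.00 + €671.48 = €5,031.48.
Total interest = total paid − principal = €5,031.48 − €4,900.00 = €131.48.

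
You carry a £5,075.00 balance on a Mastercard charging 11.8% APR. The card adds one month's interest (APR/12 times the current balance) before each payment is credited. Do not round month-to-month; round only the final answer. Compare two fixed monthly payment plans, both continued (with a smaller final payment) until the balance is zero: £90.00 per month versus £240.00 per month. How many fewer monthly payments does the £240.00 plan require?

59 fewer payments

Monthly rate r = 11.8%/12 = 0.983333% = 0.00983333.
At £90.00/mo: n = ⌈−ln(1 − rB₀/P)/ln(1+r)⌉ = 83 payments (last £56.60); total interest = total paid − £5,075.00 = £2,361.60.
At £240.00/mo: 24 payments (last £197.58); total interest £642.58.
Payments saved = 83 − 24 = 59.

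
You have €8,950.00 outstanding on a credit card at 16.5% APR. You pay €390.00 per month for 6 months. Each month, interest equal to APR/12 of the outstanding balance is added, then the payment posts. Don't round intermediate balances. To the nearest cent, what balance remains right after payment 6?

€7,292.30

Monthly rate r = 16.5%/12 = 1.375% = 0.01375.
Each month: B ← B·(1+r) − €390.00.
Month 1: interest €123.06; balance after payment €8,683.06.
Month 2: interest €119.39; balance after payment €8,412.45.
Month 3: interest €115.67; balance after payment €8,138.13.
Month 4: interest €111.90; balance after payment €7,860.03.
Month 5: interest €108.08; balance after payment €7,578.10.
Month 6: interest €104.20; balance after payment €7,292.30.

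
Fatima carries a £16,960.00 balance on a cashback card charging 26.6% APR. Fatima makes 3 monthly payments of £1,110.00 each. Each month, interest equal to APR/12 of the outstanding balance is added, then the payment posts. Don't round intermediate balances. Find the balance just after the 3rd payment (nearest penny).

Monthly rate r = 26.6%/12 = 2.21667% = 0.0221667.
Each month: B ← B·(1+r) − £1,110.00.
Month 1: interest £375.95; balance after payment £16,225.95.
Month 2: interest £359.68; balance after payment £15,475.62.
Month 3: interest £343.04; balance after payment £14,708.66.

£14,708.66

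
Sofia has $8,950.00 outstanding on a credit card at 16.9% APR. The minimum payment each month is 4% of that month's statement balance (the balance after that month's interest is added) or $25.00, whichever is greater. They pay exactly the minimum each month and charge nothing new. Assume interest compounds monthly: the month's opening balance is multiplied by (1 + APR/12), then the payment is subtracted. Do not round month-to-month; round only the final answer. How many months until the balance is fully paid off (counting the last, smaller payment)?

131 months

Monthly rate r = 16.9%/12 = 1.40833% = 0.0140833.
While 4% of the post-interest balance exceeds $25.00, each month B ← (B·(1+r))·(1 − 0.04), i.e. B shrinks by the factor (1+r)·0.96 = 0.97352.
This holds for months 1–100. Entering month 101 the balance is $611.38; 4% of the post-interest balance is now below $25.00, so the flat $25.00 minimum applies from here.
From month 101 a fixed $25.00 at rate r clears $611.38 in 31 more payments. Total: 100 + 31 = 131 months.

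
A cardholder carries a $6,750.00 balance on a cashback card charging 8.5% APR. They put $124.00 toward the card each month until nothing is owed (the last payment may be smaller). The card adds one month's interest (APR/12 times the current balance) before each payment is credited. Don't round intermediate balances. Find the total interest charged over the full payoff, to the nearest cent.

Monthly rate r = 8.5%/12 = 0.708333% = 0.00708333.
Payoff takes n = ⌈−ln(1 − rB₀/P)/ln(1+r)⌉ = ⌈69.008⌉ = 70 payments; the last is $1.01.
Total paid = 69·$124.00 + $1.01 = $8,557.01.
Total interest = total paid − principal = $8,557.01 − $6,750.00 = $1,807.01.

$1,807.01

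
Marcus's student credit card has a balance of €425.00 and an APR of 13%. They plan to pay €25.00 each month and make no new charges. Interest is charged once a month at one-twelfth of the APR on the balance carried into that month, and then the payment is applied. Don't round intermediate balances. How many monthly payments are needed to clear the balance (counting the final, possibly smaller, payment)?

19 months

Monthly rate r = 13%/12 = 1.08333% = 0.0108333.
Recurrence: B ← B·(1+r) − €25.00.
Month 1: interest €4.60; balance after payment €404.60.
Month 2: interest €4.38; balance after payment €383.99.
Closed form: n = −ln(1 − rB₀/P)/ln(1+r) = −ln(0.81583)/ln(1.01083) ≈ 18.890, so the balance reaches zero during payment 19.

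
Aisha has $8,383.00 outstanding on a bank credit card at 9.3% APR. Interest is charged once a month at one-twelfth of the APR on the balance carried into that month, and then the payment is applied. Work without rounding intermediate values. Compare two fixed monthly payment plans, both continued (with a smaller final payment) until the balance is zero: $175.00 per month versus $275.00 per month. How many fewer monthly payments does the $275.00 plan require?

Monthly rate r = 9.3%/12 = 0.775% = 0.00775.
At $175.00/mo: n = ⌈−ln(1 − rB₀/P)/ln(1+r)⌉ = 61 payments (last $18.42); total interest = total paid − $8,383.00 = $2,135.42.
At $275.00/mo: 35 payments (last $250.44); total interest $1,217.44.
Payments saved = 61 − 35 = 26.

26 fewer payments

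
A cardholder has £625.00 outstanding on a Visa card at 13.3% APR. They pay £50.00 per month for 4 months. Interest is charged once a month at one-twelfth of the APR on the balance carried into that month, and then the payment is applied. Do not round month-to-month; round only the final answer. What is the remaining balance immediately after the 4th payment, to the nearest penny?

Monthly rate r = 13.3%/12 = 1.10833% = 0.0110833.
Each month: B ← B·(1+r) − £50.00.
Month 1: interest £6.93; balance after payment £581.93.
Month 2: interest £6.45; balance after payment £538.38.
Month 3: interest £5.97; balance after payment £494.34.
Month 4: interest £5.48; balance after payment £449.82.

£449.82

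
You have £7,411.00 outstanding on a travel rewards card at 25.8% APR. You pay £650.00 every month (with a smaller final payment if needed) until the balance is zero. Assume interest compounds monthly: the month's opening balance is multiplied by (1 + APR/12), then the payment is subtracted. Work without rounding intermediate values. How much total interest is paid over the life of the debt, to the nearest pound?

£1,183

Monthly rate r = 25.8%/12 = 2.15% = 0.0215.
Payoff takes n = ⌈−ln(1 − rB₀/P)/ln(1+r)⌉ = ⌈13.220⌉ = 14 payments; the last is £144.07.
Total paid = 13·£650.00 + £144.07 = £8,594.07.
Total interest = total paid − principal = £8,594.07 − £7,411.00 = £1,183.07.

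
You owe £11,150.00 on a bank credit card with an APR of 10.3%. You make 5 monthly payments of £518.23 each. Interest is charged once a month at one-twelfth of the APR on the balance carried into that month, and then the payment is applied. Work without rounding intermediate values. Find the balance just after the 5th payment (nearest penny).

£9,000.79

Monthly rate r = 10.3%/12 = 0.858333% = 0.00858333.
Each month: B ← B·(1+r) − £518.23.
Month 1: interest £95.70; balance after payment £10,727.47.
Month 2: interest £92.08; balance after payment £10,301.32.
Month 3: interest £88.42; balance after payment £9,871.51.
Month 4: interest £84.73; balance after payment £9,438.01.
Month 5: interest £81.01; balance after payment £9,000.79.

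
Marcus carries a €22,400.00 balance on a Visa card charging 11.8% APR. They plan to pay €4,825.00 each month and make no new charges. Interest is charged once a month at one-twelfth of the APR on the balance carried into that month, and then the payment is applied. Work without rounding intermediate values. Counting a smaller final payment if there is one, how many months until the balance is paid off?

Monthly rate r = 11.8%/12 = 0.983333% = 0.00983333.
Recurrence: B ← B·(1+r) − €4,825.00.
Month 1: interest €220.27; balance after payment €17,795.27.
Month 2: interest €174.99; balance after payment €13,145.25.
Month 3: interest €129.26; balance after payment €8,449.52.
Month 4: interest €83.09; balance after payment €3,707.60.
Month 5: interest €36.46; balance after payment €0.00.

5 payments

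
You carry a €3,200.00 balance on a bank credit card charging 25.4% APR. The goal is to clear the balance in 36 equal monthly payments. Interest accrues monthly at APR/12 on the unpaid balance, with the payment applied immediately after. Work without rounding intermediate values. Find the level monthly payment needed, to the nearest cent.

Monthly rate r = 25.4%/12 = 2.11667% = 0.0211667.
Level-payment amortization: P = B₀·r / (1 − (1+r)^(−n)) = 3200.00·0.0211667 / (1 − 1.02117^(−36)).
Denominator 1 − (1+r)^(−36) = 0.529541497.
P = 67.7333 / 0.529541497 ≈ 127.91.

€127.91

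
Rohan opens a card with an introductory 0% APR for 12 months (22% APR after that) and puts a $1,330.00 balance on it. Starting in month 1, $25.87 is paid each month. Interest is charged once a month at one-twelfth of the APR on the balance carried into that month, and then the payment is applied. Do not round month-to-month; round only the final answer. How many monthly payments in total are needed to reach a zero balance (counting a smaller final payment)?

83 payments

Promo months 1–12 at r₀ = 0%/12 = 0; months 13+ at r₁ = 22%/12 = 0.0183333.
After month 12 (no interest yet): B = $1,330.00 − 12·$25.87 = $1,019.56.
Then at r₁ with $25.87/mo: n₂ = −ln(1 − r₁·B/P)/ln(1+r₁) ≈ 70.57 → 71 more payments.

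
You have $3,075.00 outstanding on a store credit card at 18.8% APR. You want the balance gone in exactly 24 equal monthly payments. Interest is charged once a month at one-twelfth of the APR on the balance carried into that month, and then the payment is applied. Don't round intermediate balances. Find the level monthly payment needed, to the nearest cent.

$154.71

Monthly rate r = 18.8%/12 = 1.56667% = 0.0156667.
Level-payment amortization: P = B₀·r / (1 − (1+r)^(−n)) = 3075.00·0.0156667 / (1 − 1.01567^(−24)).
Denominator 1 − (1+r)^(−24) = 0.311393351.
P = 48.175 / 0.311393351 ≈ 154.71.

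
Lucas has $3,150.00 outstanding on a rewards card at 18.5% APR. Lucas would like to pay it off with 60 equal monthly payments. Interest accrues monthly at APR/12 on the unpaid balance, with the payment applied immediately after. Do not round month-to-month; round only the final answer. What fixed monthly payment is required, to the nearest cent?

Monthly rate r = 18.5%/12 = 1.54167% = 0.0154167.
Level-payment amortization: P = B₀·r / (1 − (1+r)^(−n)) = 3150.00·0.0154167 / (1 − 1.01542^(−60)).
Denominator 1 − (1+r)^(−60) = 0.600660057.
P = 48.5625 / 0.600660057 ≈ 80.85.

$80.85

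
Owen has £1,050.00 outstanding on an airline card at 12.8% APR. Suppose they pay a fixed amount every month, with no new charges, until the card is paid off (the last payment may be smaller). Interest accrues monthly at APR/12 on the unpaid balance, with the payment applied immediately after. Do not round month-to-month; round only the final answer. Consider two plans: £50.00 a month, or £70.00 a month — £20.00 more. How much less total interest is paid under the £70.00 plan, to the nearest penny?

£44.74

Monthly rate r = 12.8%/12 = 1.06667% = 0.0106667.
At £50.00/mo: n = ⌈−ln(1 − rB₀/P)/ln(1+r)⌉ = 24 payments (last £45.12); total interest = total paid − £1,050.00 = £145.12.
At £70.00/mo: 17 payments (last £30.38); total interest £100.38.
Interest saved = £145.12 − £100.38 = £44.74.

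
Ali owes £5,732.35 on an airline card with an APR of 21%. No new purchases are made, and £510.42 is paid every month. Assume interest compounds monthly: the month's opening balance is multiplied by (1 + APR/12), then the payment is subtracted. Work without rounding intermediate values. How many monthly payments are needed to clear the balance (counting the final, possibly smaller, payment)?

Monthly rate r = 21%/12 = 1.75% = 0.0175.
Recurrence: B ← B·(1+r) − £510.42.
Month 1: interest £100.32; balance after payment £5,322.25.
Month 2: interest £93.14; balance after payment £4,904.97.
Closed form: n = −ln(1 − rB₀/P)/ln(1+r) = −ln(0.80346)/ln(1.0175) ≈ 12.613, so the balance reaches zero during payment 13.

13 payments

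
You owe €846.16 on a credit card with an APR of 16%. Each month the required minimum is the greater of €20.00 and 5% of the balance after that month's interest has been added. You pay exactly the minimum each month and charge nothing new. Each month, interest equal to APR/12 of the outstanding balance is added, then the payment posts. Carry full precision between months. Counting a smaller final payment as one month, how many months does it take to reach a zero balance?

44 months

Monthly rate r = 16%/12 = 1.33333% = 0.0133333.
While 5% of the post-interest balance exceeds €20.00, each month B ← (B·(1+r))·(1 − 0.05), i.e. B shrinks by the factor (1+r)·0.95 = 0.96267.
This holds for months 1–21. Entering month 22 the balance is €380.58; 5% of the post-interest balance is now below €20.00, so the flat €20.00 minimum applies from here.
From month 22 a fixed €20.00 at rate r clears €380.58 in 23 more payments. Total: 21 + 23 = 44 months.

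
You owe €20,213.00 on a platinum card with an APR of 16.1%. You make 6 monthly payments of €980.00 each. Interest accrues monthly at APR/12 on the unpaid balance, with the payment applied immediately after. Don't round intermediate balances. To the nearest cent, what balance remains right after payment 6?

€15,814.92

Monthly rate r = 16.1%/12 = 1.34167% = 0.0134167.
Each month: B ← B·(1+r) − €980.00.
Month 1: interest €271.19; balance after payment €19,504.19.
Month 2: interest €261.68; balance after payment €18,785.87.
Month 3: interest €252.04; balance after payment €18,057.92.
Month 4: interest €242.28; balance after payment €17,320.19.
Month 5: interest €232.38; balance after payment €16,572.57.
Month 6: interest €222.35; balance after payment €15,814.92.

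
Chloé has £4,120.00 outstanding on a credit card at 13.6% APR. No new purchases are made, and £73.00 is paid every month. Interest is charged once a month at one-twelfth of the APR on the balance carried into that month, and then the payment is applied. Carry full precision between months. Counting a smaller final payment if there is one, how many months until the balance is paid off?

Monthly rate r = 13.6%/12 = 1.13333% = 0.0113333.
Recurrence: B ← B·(1+r) − £73.00.
Month 1: interest £46.69; balance after payment £4,093.69.
Month 2: interest £46.40; balance after payment £4,067.09.
Closed form: n = −ln(1 − rB₀/P)/ln(1+r) = −ln(0.36037)/ln(1.01133) ≈ 90.566, so the balance reaches zero during payment 91.

91 months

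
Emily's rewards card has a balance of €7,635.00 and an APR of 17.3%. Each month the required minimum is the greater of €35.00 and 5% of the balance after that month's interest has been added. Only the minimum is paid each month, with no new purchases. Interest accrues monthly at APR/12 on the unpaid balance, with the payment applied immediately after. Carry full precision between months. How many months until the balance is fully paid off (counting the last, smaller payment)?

Monthly rate r = 17.3%/12 = 1.44167% = 0.0144167.
While 5% of the post-interest balance exceeds €35.00, each month B ← (B·(1+r))·(1 − 0.05), i.e. B shrinks by the factor (1+r)·0.95 = 0.9637.
This holds for months 1–66. Entering month 67 the balance is €665.04; 5% of the post-interest balance is now below €35.00, so the flat €35.00 minimum applies from here.
From month 67 a fixed €35.00 at rate r clears €665.04 in 23 more payments. Total: 66 + 23 = 89 months.

89 months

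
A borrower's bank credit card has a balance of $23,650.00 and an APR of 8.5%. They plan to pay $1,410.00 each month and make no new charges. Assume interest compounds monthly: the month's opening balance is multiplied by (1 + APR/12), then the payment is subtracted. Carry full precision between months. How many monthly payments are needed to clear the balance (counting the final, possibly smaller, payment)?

18 payments

Monthly rate r = 8.5%/12 = 0.708333% = 0.00708333.
Recurrence: B ← B·(1+r) − $1,410.00.
Month 1: interest $167.52; balance after payment $22,407.52.
Month 2: interest $158.72; balance after payment $21,156.24.
Closed form: n = −ln(1 − rB₀/P)/ln(1+r) = −ln(0.88119)/ln(1.00708) ≈ 17.919, so the balance reaches zero during payment 18.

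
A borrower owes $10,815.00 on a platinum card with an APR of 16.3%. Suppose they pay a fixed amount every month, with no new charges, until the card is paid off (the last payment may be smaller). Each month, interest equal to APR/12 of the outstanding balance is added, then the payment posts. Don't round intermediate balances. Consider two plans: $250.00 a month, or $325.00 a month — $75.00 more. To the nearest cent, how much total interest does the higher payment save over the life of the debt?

$1,924.09

Monthly rate r = 16.3%/12 = 1.35833% = 0.0135833.
At $250.00/mo: n = ⌈−ln(1 − rB₀/P)/ln(1+r)⌉ = 66 payments (last $163.89); total interest = total paid − $10,815.00 = $5,598.89.
At $325.00/mo: 45 payments (last $189.80); total interest $3,674.80.
Interest saved = $5,598.89 − $3,674.80 = $1,924.09.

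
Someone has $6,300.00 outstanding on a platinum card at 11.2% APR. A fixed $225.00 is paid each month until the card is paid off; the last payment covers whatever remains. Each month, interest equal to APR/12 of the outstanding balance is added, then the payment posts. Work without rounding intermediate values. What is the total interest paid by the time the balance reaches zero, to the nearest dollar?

$1,037

Monthly rate r = 11.2%/12 = 0.933333% = 0.00933333.
Payoff takes n = ⌈−ln(1 − rB₀/P)/ln(1+r)⌉ = ⌈32.606⌉ = 33 payments; the last is $136.53.
Total paid = 32·$225.00 + $136.53 = $7,336.53.
Total interest = total paid − principal = $7,336.53 − $6,300.00 = $1,036.53.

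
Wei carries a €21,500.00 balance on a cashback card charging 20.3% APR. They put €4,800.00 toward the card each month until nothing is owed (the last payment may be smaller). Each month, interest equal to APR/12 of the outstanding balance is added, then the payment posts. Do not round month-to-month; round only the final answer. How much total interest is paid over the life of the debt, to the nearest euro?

Monthly rate r = 20.3%/12 = 1.69167% = 0.0169167.
Payoff takes n = ⌈−ln(1 − rB₀/P)/ln(1+r)⌉ = ⌈4.697⌉ = 5 payments; the last is €3,355.27.
Total paid = 4·€4,800.00 + €3,355.27 = €22,555.27.
Total interest = total paid − principal = €22,555.27 − €21,500.00 = €1,055.27.

€1,055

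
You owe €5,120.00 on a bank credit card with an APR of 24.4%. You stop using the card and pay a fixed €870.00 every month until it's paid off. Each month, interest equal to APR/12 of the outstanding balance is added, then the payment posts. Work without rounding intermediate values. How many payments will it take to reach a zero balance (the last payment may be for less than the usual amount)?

7 payments

Monthly rate r = 24.4%/12 = 2.03333% = 0.0203333.
Recurrence: B ← B·(1+r) − €870.00.
Month 1: interest €104.11; balance after payment €4,354.11.
Month 2: interest €88.53; balance after payment €3,572.64.
Closed form: n = −ln(1 − rB₀/P)/ln(1+r) = −ln(0.88034)/ln(1.02033) ≈ 6.332, so the balance reaches zero during payment 7.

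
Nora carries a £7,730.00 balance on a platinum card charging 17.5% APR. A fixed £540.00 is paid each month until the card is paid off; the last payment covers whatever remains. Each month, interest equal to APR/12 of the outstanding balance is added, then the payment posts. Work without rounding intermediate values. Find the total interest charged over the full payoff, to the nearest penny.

£1,003.91

Monthly rate r = 17.5%/12 = 1.45833% = 0.0145833.
Payoff takes n = ⌈−ln(1 − rB₀/P)/ln(1+r)⌉ = ⌈16.173⌉ = 17 payments; the last is £93.91.
Total paid = 16·£540.00 + £93.91 = £8,733.91.
Total interest = total paid − principal = £8,733.91 − £7,730.00 = £1,003.91.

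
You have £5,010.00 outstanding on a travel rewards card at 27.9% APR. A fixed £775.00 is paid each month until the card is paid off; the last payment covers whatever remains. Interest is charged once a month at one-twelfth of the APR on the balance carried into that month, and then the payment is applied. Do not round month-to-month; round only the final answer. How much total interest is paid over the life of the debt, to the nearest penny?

£482.64

Monthly rate r = 27.9%/12 = 2.325% = 0.02325.
Payoff takes n = ⌈−ln(1 − rB₀/P)/ln(1+r)⌉ = ⌈7.086⌉ = 8 payments; the last is £67.64.
Total paid = 7·£775.00 + £67.64 = £5,492.64.
Total interest = total paid − principal = £5,492.64 − £5,010.00 = £482.64.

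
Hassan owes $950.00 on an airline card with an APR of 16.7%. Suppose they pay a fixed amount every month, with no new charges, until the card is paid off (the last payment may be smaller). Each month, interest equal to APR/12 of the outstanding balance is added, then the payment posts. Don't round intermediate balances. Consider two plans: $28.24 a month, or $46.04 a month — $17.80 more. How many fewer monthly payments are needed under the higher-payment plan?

21 fewer payments

Monthly rate r = 16.7%/12 = 1.39167% = 0.0139167.
At $28.24/mo: n = ⌈−ln(1 − rB₀/P)/ln(1+r)⌉ = 46 payments (last $19.41); total interest = total paid − $950.00 = $340.21.
At $46.04/mo: 25 payments (last $22.73); total interest $177.69.
Payments saved = 46 − 25 = 21.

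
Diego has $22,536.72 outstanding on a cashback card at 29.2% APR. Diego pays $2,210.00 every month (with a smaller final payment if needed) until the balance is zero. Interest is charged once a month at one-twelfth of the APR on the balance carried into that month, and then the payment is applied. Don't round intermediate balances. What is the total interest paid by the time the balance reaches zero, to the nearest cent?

$3,683.41

Monthly rate r = 29.2%/12 = 2.43333% = 0.0243333.
Payoff takes n = ⌈−ln(1 − rB₀/P)/ln(1+r)⌉ = ⌈11.863⌉ = 12 payments; the last is $1,910.13.
Total paid = 11·$2,210.00 + $1,910.13 = $26,220.13.
Total interest = total paid − principal = $26,220.13 − $22,536.72 = $3,683.41.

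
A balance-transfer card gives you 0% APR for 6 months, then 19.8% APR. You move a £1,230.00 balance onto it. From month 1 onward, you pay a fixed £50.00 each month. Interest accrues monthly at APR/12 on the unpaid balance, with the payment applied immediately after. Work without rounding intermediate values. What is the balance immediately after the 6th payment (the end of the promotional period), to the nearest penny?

£930.00

Promo months 1–6 at r₀ = 0%/12 = 0; months 7+ at r₁ = 19.8%/12 = 0.0165.
After month 6 (no interest yet): B = £1,230.00 − 6·£50.00 = £930.00.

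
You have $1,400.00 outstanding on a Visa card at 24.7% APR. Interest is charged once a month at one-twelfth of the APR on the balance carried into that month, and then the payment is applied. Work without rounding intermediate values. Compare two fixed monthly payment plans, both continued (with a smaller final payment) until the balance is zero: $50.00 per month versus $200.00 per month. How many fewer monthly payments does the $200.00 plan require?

Monthly rate r = 24.7%/12 = 2.05833% = 0.0205833.
At $50.00/mo: n = ⌈−ln(1 − rB₀/P)/ln(1+r)⌉ = 43 payments (last $7.64); total interest = total paid − $1,400.00 = $707.64.
At $200.00/mo: 8 payments (last $127.71); total interest $127.71.
Payments saved = 43 − 8 = 35.

35 fewer payments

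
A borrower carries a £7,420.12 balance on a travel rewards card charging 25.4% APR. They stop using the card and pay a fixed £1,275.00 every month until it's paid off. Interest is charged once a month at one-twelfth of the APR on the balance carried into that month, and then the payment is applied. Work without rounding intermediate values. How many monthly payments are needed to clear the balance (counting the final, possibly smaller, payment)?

7 payments

Monthly rate r = 25.4%/12 = 2.11667% = 0.0211667.
Recurrence: B ← B·(1+r) − £1,275.00.
Month 1: interest £157.06; balance after payment £6,302.18.
Month 2: interest £133.40; balance after payment £5,160.58.
Closed form: n = −ln(1 − rB₀/P)/ln(1+r) = −ln(0.87682)/ln(1.02117) ≈ 6.276, so the balance reaches zero during payment 7.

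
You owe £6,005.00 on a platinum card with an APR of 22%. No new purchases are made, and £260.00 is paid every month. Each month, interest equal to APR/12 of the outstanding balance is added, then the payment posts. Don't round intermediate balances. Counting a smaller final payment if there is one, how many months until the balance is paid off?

31 months

Monthly rate r = 22%/12 = 1.83333% = 0.0183333.
Recurrence: B ← B·(1+r) − £260.00.
Month 1: interest £110.09; balance after payment £5,855.09.
Month 2: interest £107.34; balance after payment £5,702.44.
Closed form: n = −ln(1 − rB₀/P)/ln(1+r) = −ln(0.57657)/ln(1.01833) ≈ 30.310, so the balance reaches zero during payment 31.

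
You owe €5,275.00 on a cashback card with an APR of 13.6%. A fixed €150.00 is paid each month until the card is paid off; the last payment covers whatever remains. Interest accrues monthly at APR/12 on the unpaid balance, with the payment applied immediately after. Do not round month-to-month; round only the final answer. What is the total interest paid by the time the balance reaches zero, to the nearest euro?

€1,492

Monthly rate r = 13.6%/12 = 1.13333% = 0.0113333.
Payoff takes n = ⌈−ln(1 − rB₀/P)/ln(1+r)⌉ = ⌈45.114⌉ = 46 payments; the last is €17.25.
Total paid = 45·€150.00 + €17.25 = €6,767.25.
Total interest = total paid − principal = €6,767.25 − €5,275.00 = €1,492.25.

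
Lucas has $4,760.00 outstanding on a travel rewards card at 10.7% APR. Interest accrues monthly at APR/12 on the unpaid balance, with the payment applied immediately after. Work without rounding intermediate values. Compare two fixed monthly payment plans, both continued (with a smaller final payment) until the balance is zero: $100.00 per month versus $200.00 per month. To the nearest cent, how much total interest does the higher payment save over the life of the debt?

$848.63

Monthly rate r = 10.7%/12 = 0.891667% = 0.00891667.
At $100.00/mo: n = ⌈−ln(1 − rB₀/P)/ln(1+r)⌉ = 63 payments (last $22.80); total interest = total paid − $4,760.00 = $1,462.80.
At $200.00/mo: 27 payments (last $174.17); total interest $614.17.
Interest saved = $1,462.80 − $614.17 = $848.63.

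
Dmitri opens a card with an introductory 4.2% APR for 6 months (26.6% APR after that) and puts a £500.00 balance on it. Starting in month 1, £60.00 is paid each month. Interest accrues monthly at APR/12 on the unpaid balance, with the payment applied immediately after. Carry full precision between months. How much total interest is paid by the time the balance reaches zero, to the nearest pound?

£13

Promo months 1–6 at r₀ = 4.2%/12 = 0.0035; months 7+ at r₁ = 26.6%/12 = 0.0221667.
After month 6: iterate B ← B·(1+r₀) − £60.00 for 6 months → £147.43.
Then at r₁ with £60.00/mo: n₂ = −ln(1 − r₁·B/P)/ln(1+r₁) ≈ 2.55 → 3 more payments.
Total paid = 8·£60.00 + £33.43 = £513.43; interest = £513.43 − £500.00 = £13.43.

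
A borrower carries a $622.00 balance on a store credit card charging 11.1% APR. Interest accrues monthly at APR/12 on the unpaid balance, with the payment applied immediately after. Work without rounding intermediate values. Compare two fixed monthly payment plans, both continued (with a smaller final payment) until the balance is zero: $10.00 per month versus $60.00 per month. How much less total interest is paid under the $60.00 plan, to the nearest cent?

Monthly rate r = 11.1%/12 = 0.925% = 0.00925.
At $10.00/mo: n = ⌈−ln(1 − rB₀/P)/ln(1+r)⌉ = 94 payments (last $0.21); total interest = total paid − $622.00 = $308.21.
At $60.00/mo: 11 payments (last $56.91); total interest $34.91.
Interest saved = $308.21 − $34.91 = $273.30.

$273.30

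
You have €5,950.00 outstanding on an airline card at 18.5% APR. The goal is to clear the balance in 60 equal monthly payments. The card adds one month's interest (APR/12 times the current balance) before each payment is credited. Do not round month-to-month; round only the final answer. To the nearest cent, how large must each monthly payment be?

€152.71

Monthly rate r = 18.5%/12 = 1.54167% = 0.0154167.
Level-payment amortization: P = B₀·r / (1 − (1+r)^(−n)) = 5950.00·0.0154167 / (1 − 1.01542^(−60)).
Denominator 1 − (1+r)^(−60) = 0.600660057.
P = 91.7292 / 0.600660057 ≈ 152.71.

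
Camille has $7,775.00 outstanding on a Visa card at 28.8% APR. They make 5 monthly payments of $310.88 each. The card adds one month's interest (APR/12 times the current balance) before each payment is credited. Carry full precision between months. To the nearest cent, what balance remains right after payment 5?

$7,123.05

Monthly rate r = 28.8%/12 = 2.4% = 0.024.
Each month: B ← B·(1+r) − $310.88.
Month 1: interest $186.60; balance after payment $7,650.72.
Month 2: interest $183.62; balance after payment $7,523.46.
Month 3: interest $180.56; balance after payment $7,393.14.
Month 4: interest $177.44; balance after payment $7,259.70.
Month 5: interest $174.23; balance after payment $7,123.05.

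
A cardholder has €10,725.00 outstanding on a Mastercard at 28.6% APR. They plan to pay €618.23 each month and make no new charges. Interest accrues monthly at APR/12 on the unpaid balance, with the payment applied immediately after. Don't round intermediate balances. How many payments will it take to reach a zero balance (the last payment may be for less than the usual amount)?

Monthly rate r = 28.6%/12 = 2.38333% = 0.0238333.
Recurrence: B ← B·(1+r) − €618.23.
Month 1: interest €255.61; balance after payment €10,362.38.
Month 2: interest €246.97; balance after payment €9,991.12.
Closed form: n = −ln(1 − rB₀/P)/ln(1+r) = −ln(0.58654)/ln(1.02383) ≈ 22.651, so the balance reaches zero during payment 23.

23 payments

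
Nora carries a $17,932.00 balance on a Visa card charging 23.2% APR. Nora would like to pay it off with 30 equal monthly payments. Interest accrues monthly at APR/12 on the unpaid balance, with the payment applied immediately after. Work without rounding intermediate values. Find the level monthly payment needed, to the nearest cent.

Monthly rate r = 23.2%/12 = 1.93333% = 0.0193333.
Level-payment amortization: P = B₀·r / (1 − (1+r)^(−n)) = 17932.00·0.0193333 / (1 − 1.01933^(−30)).
Denominator 1 − (1+r)^(−30) = 0.436993759.
P = 346.685 / 0.436993759 ≈ 793.34.

$793.34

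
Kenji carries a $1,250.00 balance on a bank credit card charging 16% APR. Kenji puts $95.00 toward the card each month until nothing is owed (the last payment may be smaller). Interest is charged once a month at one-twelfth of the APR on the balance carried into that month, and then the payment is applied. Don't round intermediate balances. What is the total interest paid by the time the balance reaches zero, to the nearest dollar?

Monthly rate r = 16%/12 = 1.33333% = 0.0133333.
Payoff takes n = ⌈−ln(1 − rB₀/P)/ln(1+r)⌉ = ⌈14.564⌉ = 15 payments; the last is $53.74.
Total paid = 14·$95.00 + $53.74 = $1,383.74.
Total interest = total paid − principal = $1,383.74 − $1,250.00 = $133.74.

$134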